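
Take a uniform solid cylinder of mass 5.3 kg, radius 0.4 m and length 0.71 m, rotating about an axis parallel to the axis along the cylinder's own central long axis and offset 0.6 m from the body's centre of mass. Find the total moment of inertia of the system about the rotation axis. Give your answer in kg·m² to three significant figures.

I_cm = (1/2)MR² = (1/2)(5.3)(0.4)² = 0.424 kg·m²; centre at d = 0.6 m, so the parallel axis theorem gives I = 0.424 + (5.3)(0.6)² = 2.332 kg·m².

2.33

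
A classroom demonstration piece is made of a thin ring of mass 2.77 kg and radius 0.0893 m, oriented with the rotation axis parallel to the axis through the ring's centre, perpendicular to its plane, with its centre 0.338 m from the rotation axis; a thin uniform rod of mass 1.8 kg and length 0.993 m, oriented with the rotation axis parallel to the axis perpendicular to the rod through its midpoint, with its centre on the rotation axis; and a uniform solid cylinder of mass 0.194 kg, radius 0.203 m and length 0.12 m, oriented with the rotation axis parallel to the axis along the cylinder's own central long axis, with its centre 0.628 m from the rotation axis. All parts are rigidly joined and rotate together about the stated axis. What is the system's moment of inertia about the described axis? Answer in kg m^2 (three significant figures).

Thin ring: I_cm = MR² = (2.77)(0.0893)² = 0.022089 kg m^2; centre at d = 0.338 m, so the parallel axis theorem gives I = 0.022089 + (2.77)(0.338)² = 0.33855 kg m^2.
Thin rod: I_cm = (1/12)ML² = (1/12)(1.8)(0.993)² = 0.14791 kg m^2; axis through the centre, so I = 0.14791 kg m^2.
Solid cylinder: I_cm = (1/2)MR² = (1/2)(0.194)(0.203)² = 0.0039973 kg m^2; centre at d = 0.628 m, so the parallel axis theorem gives I = 0.0039973 + (0.194)(0.628)² = 0.080508 kg m^2.
Total I = 0.33855 + 0.14791 + 0.080508 = 0.56696 kg m^2.

0.567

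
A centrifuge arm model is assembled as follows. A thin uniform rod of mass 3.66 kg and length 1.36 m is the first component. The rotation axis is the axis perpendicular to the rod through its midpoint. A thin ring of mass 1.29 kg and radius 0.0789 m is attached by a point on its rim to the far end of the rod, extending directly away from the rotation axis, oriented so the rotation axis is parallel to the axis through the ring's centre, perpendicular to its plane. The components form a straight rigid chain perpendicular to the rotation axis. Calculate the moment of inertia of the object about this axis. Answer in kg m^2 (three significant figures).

Thin rod: I_cm = (1/12)ML² = (1/12)(3.66)(1.36)² = 0.56413 kg m^2; axis through the centre, so I = 0.56413 kg m^2.
Thin ring: I_cm = MR² = (1.29)(0.0789)² = 0.0080305 kg m^2; centre at d = 0.68 + 0.0789 = 0.7589 m, so the parallel axis theorem gives I = 0.0080305 + (1.29)(0.7589)² = 0.75098 kg m^2.
Total I = 0.56413 + 0.75098 = 1.3151 kg m^2.

1.32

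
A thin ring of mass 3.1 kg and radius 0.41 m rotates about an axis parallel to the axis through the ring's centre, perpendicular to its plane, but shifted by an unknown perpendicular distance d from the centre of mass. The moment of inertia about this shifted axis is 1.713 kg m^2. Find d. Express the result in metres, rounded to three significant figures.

0.620

About the centre-of-mass axis, I_cm = MR² = (3.1)(0.41)² = 0.52111 kg m^2.
Parallel axis theorem: I = I_cm + Md², so Md² = 1.713 − 0.52111 = 1.1919 kg m^2.
d = √(1.1919 / 3.1) = 0.62007 m.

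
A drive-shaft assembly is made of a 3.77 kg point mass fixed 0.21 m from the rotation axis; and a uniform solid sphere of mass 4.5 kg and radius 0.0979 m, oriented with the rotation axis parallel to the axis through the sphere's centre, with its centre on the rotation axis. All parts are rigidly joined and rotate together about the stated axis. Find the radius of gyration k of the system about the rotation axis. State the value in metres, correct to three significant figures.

0.149

Point mass: I_cm = 0; centre at d = 0.21 m, so the parallel axis theorem gives I = 0 + (3.77)(0.21)² = 0.16626 kg m².
Solid sphere: I_cm = (2/5)MR² = (2/5)(4.5)(0.0979)² = 0.017252 kg m²; axis through the centre, so I = 0.017252 kg m².
Total I = 0.18351 kg m²; total mass M = 8.27 kg.
k = √(I/M) = √(0.18351/8.27) = 0.14896 m.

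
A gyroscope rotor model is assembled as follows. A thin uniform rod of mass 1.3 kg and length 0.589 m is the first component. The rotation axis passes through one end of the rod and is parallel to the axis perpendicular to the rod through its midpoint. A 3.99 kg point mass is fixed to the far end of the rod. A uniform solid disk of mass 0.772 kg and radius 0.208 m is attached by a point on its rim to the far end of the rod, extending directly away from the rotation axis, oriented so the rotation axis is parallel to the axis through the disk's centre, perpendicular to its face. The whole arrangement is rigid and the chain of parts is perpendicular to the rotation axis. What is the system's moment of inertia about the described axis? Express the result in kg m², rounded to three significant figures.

Thin rod: I_cm = (1/12)ML² = (1/12)(1.3)(0.589)² = 0.037583 kg m²; centre at d = 0.2945 m, so I = I_cm + Md² gives I = 0.037583 + (1.3)(0.2945)² = 0.15033 kg m².
Point mass: I_cm = 0; centre at d = 0.2945 + 0.2945 = 0.589 m, so I = I_cm + Md² gives I = 0 + (3.99)(0.589)² = 1.3842 kg m².
Solid disk: I_cm = (1/2)MR² = (1/2)(0.772)(0.208)² = 0.0167 kg m²; centre at d = 0.2945 + 0.2945 + 0.208 = 0.797 m, so I = I_cm + Md² gives I = 0.0167 + (0.772)(0.797)² = 0.50708 kg m².
Total I = 0.15033 + 1.3842 + 0.50708 = 2.0416 kg m².

2.04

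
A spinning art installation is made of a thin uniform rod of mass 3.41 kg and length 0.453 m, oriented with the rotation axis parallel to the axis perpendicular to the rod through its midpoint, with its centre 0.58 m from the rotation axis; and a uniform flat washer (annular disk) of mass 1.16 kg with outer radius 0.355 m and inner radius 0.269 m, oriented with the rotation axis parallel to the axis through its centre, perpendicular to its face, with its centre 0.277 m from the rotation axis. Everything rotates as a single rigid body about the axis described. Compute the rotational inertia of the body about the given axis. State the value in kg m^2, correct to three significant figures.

1.41

Thin rod: I_cm = (1/12)ML² = (1/12)(3.41)(0.453)² = 0.058314 kg m^2; centre at d = 0.58 m, so the parallel axis theorem gives I = 0.058314 + (3.41)(0.58)² = 1.2054 kg m^2.
Annular disk: I_cm = (1/2)M(R²+r²) = (1/2)(1.16)[(0.355)² + (0.269)²] = 0.11506 kg m^2; centre at d = 0.277 m, so the parallel axis theorem gives I = 0.11506 + (1.16)(0.277)² = 0.20407 kg m^2.
Total I = 1.2054 + 0.20407 = 1.4095 kg m^2.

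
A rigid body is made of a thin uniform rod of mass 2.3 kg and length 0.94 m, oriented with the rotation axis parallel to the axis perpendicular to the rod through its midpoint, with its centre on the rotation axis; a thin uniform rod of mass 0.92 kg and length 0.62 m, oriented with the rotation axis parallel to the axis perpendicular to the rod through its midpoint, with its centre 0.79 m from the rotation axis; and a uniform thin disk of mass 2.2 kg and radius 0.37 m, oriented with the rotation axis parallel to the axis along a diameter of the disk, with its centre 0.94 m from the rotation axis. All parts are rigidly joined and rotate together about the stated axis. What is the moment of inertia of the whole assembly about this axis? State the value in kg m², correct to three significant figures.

Thin rod: I_cm = (1/12)ML² = (1/12)(2.3)(0.94)² = 0.16936 kg m²; axis through the centre, so I = 0.16936 kg m².
Thin rod: I_cm = (1/12)ML² = (1/12)(0.92)(0.62)² = 0.029471 kg m²; centre at d = 0.79 m, so the parallel axis theorem gives I = 0.029471 + (0.92)(0.79)² = 0.60364 kg m².
Thin disk: I_cm = (1/4)MR² = (1/4)(2.2)(0.37)² = 0.075295 kg m²; centre at d = 0.94 m, so the parallel axis theorem gives I = 0.075295 + (2.2)(0.94)² = 2.0192 kg m².
Total I = 0.16936 + 0.60364 + 2.0192 = 2.7922 kg m².

2.79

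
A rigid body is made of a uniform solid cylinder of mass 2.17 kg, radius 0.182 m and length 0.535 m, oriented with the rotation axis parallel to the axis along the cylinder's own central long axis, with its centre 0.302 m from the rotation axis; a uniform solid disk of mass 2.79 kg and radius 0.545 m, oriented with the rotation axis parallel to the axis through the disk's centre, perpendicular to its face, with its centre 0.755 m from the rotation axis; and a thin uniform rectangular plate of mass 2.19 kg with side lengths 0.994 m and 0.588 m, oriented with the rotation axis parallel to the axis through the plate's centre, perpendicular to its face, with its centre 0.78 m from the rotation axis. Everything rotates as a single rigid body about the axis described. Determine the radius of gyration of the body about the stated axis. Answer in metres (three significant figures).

Solid cylinder: I_cm = (1/2)MR² = (1/2)(2.17)(0.182)² = 0.03594 kg·m²; centre at d = 0.302 m, so I = I_cm + Md² gives I = 0.03594 + (2.17)(0.302)² = 0.23385 kg·m².
Solid disk: I_cm = (1/2)MR² = (1/2)(2.79)(0.545)² = 0.41435 kg·m²; centre at d = 0.755 m, so I = I_cm + Md² gives I = 0.41435 + (2.79)(0.755)² = 2.0047 kg·m².
Rectangular plate: I_cm = (1/12)M(a²+b²) = (1/12)(2.19)[(0.994)² + (0.588)²] = 0.24341 kg·m²; centre at d = 0.78 m, so I = I_cm + Md² gives I = 0.24341 + (2.19)(0.78)² = 1.5758 kg·m².
Total I = 3.8144 kg·m²; total mass M = 7.15 kg.
k = √(I/M) = √(3.8144/7.15) = 0.7304 m.

0.730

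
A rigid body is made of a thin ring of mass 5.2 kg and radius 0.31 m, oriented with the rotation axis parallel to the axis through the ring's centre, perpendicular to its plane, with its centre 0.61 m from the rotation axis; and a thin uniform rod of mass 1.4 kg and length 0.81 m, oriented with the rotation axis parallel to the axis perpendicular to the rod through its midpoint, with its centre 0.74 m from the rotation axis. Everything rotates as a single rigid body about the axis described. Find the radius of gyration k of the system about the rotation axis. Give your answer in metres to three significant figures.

0.705

Thin ring: I_cm = MR² = (5.2)(0.31)² = 0.49972 kg m²; centre at d = 0.61 m, so I = I_cm + Md² gives I = 0.49972 + (5.2)(0.61)² = 2.4346 kg m².
Thin rod: I_cm = (1/12)ML² = (1/12)(1.4)(0.81)² = 0.076545 kg m²; centre at d = 0.74 m, so I = I_cm + Md² gives I = 0.076545 + (1.4)(0.74)² = 0.84318 kg m².
Total I = 3.2778 kg m²; total mass M = 6.6 kg.
k = √(I/M) = √(3.2778/6.6) = 0.70473 m.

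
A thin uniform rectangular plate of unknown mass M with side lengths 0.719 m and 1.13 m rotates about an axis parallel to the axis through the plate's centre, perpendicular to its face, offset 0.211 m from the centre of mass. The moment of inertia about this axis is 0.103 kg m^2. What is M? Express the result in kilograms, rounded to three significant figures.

0.531

I = I_cm + Md² = (1/12)M(a²+b²) + Md² = M·[0.0833333·[(0.719)² + (1.13)²] + (0.211)²] = M·0.19401.
So M = 0.103 / 0.19401 = 0.5309 kg.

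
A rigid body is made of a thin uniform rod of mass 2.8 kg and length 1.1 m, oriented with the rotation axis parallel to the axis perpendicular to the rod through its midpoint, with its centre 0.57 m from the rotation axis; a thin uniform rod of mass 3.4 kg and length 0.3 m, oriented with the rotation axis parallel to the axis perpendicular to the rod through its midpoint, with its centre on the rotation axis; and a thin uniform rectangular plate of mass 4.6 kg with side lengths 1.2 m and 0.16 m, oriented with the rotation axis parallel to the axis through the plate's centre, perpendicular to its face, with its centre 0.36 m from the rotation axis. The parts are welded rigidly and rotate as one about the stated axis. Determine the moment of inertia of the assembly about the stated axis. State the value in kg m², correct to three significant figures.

2.38

Thin rod: I_cm = (1/12)ML² = (1/12)(2.8)(1.1)² = 0.28233 kg m²; centre at d = 0.57 m, so I = I_cm + Md² gives I = 0.28233 + (2.8)(0.57)² = 1.1921 kg m².
Thin rod: I_cm = (1/12)ML² = (1/12)(3.4)(0.3)² = 0.0255 kg m²; axis through the centre, so I = 0.0255 kg m².
Rectangular plate: I_cm = (1/12)M(a²+b²) = (1/12)(4.6)[(1.2)² + (0.16)²] = 0.56181 kg m²; centre at d = 0.36 m, so I = I_cm + Md² gives I = 0.56181 + (4.6)(0.36)² = 1.158 kg m².
Total I = 1.1921 + 0.0255 + 1.158 = 2.3755 kg m².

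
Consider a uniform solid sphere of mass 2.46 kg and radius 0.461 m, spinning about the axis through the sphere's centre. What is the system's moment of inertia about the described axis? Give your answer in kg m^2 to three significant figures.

I_cm = (2/5)MR² = (2/5)(2.46)(0.461)² = 0.20912 kg m^2; axis through the centre, so I = 0.20912 kg m^2.

0.209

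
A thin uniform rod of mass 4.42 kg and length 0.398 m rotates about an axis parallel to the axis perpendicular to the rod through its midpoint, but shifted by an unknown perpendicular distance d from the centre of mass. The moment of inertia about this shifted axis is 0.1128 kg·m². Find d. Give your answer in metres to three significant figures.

0.111

About the centre-of-mass axis, I_cm = (1/12)ML² = (1/12)(4.42)(0.398)² = 0.058345 kg·m².
Parallel axis theorem: I = I_cm + Md², so Md² = 0.1128 − 0.058345 = 0.054455 kg·m².
d = √(0.054455 / 4.42) = 0.111 m.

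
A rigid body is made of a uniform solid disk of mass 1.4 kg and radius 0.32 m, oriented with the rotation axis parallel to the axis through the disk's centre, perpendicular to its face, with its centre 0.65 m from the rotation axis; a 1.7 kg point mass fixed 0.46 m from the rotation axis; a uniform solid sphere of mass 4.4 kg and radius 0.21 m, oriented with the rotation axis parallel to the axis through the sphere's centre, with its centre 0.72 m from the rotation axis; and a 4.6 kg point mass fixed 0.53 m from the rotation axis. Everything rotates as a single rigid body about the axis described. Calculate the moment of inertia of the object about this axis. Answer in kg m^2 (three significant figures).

Solid disk: I_cm = (1/2)MR² = (1/2)(1.4)(0.32)² = 0.07168 kg m^2; centre at d = 0.65 m, so the parallel axis theorem gives I = 0.07168 + (1.4)(0.65)² = 0.66318 kg m^2.
Point mass: I_cm = 0; centre at d = 0.46 m, so the parallel axis theorem gives I = 0 + (1.7)(0.46)² = 0.35972 kg m^2.
Solid sphere: I_cm = (2/5)MR² = (2/5)(4.4)(0.21)² = 0.077616 kg m^2; centre at d = 0.72 m, so the parallel axis theorem gives I = 0.077616 + (4.4)(0.72)² = 2.3586 kg m^2.
Point mass: I_cm = 0; centre at d = 0.53 m, so the parallel axis theorem gives I = 0 + (4.6)(0.53)² = 1.2921 kg m^2.
Total I = 0.66318 + 0.35972 + 2.3586 + 1.2921 = 4.6736 kg m^2.

4.67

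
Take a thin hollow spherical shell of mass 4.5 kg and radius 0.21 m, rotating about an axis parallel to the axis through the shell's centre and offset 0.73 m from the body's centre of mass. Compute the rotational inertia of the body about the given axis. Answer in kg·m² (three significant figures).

I_cm = (2/3)MR² = (2/3)(4.5)(0.21)² = 0.1323 kg·m²; centre at d = 0.73 m, so the parallel axis theorem gives I = 0.1323 + (4.5)(0.73)² = 2.5303 kg·m².

2.53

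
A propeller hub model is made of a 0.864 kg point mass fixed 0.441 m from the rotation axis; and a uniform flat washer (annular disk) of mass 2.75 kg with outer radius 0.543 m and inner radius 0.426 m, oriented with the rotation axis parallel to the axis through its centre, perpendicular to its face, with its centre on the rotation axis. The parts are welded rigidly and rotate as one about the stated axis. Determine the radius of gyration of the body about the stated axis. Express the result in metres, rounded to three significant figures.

Point mass: I_cm = 0; centre at d = 0.441 m, so the parallel axis theorem gives I = 0 + (0.864)(0.441)² = 0.16803 kg m².
Annular disk: I_cm = (1/2)M(R²+r²) = (1/2)(2.75)[(0.543)² + (0.426)²] = 0.65495 kg m²; axis through the centre, so I = 0.65495 kg m².
Total I = 0.82298 kg m²; total mass M = 3.614 kg.
k = √(I/M) = √(0.82298/3.614) = 0.4772 m.

0.477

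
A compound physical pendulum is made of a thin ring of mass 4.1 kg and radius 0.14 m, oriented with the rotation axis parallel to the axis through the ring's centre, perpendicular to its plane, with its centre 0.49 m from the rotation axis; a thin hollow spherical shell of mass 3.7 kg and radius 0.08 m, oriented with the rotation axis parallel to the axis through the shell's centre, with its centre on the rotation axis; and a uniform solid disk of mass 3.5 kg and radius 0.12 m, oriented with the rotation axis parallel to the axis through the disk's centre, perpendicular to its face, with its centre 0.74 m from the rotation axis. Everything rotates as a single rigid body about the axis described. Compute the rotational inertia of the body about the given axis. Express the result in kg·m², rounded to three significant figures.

Thin ring: I_cm = MR² = (4.1)(0.14)² = 0.08036 kg·m²; centre at d = 0.49 m, so the parallel axis theorem gives I = 0.08036 + (4.1)(0.49)² = 1.0648 kg·m².
Spherical shell: I_cm = (2/3)MR² = (2/3)(3.7)(0.08)² = 0.015787 kg·m²; axis through the centre, so I = 0.015787 kg·m².
Solid disk: I_cm = (1/2)MR² = (1/2)(3.5)(0.12)² = 0.0252 kg·m²; centre at d = 0.74 m, so the parallel axis theorem gives I = 0.0252 + (3.5)(0.74)² = 1.9418 kg·m².
Total I = 1.0648 + 0.015787 + 1.9418 = 3.0224 kg·m².

3.02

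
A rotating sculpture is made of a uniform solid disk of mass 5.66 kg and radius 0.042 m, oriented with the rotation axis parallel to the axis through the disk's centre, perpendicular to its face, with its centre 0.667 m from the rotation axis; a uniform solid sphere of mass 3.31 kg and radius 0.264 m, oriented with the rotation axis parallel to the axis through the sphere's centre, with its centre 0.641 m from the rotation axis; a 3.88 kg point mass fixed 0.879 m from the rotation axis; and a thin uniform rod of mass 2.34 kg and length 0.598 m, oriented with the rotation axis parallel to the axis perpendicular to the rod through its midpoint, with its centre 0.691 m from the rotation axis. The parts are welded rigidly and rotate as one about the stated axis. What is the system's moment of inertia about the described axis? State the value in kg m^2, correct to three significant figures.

8.16

Solid disk: I_cm = (1/2)MR² = (1/2)(5.66)(0.042)² = 0.0049921 kg m^2; centre at d = 0.667 m, so I = I_cm + Md² gives I = 0.0049921 + (5.66)(0.667)² = 2.5231 kg m^2.
Solid sphere: I_cm = (2/5)MR² = (2/5)(3.31)(0.264)² = 0.092278 kg m^2; centre at d = 0.641 m, so I = I_cm + Md² gives I = 0.092278 + (3.31)(0.641)² = 1.4523 kg m^2.
Point mass: I_cm = 0; centre at d = 0.879 m, so I = I_cm + Md² gives I = 0 + (3.88)(0.879)² = 2.9978 kg m^2.
Thin rod: I_cm = (1/12)ML² = (1/12)(2.34)(0.598)² = 0.069733 kg m^2; centre at d = 0.691 m, so I = I_cm + Md² gives I = 0.069733 + (2.34)(0.691)² = 1.187 kg m^2.
Total I = 2.5231 + 1.4523 + 2.9978 + 1.187 = 8.1602 kg m^2.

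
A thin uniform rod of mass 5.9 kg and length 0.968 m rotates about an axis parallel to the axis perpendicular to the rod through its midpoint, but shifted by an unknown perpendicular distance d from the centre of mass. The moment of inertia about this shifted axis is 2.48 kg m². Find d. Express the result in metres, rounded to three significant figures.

0.585

About the centre-of-mass axis, I_cm = (1/12)ML² = (1/12)(5.9)(0.968)² = 0.4607 kg m².
Parallel axis theorem: I = I_cm + Md², so Md² = 2.48 − 0.4607 = 2.0193 kg m².
d = √(2.0193 / 5.9) = 0.58502 m.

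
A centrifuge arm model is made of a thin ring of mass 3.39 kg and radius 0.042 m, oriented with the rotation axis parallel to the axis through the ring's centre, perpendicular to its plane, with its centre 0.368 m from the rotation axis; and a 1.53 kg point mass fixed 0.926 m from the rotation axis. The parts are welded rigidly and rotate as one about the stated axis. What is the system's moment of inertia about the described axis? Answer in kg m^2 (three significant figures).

Thin ring: I_cm = MR² = (3.39)(0.042)² = 0.00598 kg m^2; centre at d = 0.368 m, so I = I_cm + Md² gives I = 0.00598 + (3.39)(0.368)² = 0.46507 kg m^2.
Point mass: I_cm = 0; centre at d = 0.926 m, so I = I_cm + Md² gives I = 0 + (1.53)(0.926)² = 1.3119 kg m^2.
Total I = 0.46507 + 1.3119 = 1.777 kg m^2.

1.78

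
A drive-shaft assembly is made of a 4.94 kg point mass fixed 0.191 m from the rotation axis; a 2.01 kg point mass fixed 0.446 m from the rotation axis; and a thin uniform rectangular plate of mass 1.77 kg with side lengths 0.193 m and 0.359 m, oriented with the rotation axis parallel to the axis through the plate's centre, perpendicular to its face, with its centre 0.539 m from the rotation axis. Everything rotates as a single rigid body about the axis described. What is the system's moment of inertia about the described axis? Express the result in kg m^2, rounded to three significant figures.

Point mass: I_cm = 0; centre at d = 0.191 m, so the parallel axis theorem gives I = 0 + (4.94)(0.191)² = 0.18022 kg m^2.
Point mass: I_cm = 0; centre at d = 0.446 m, so the parallel axis theorem gives I = 0 + (2.01)(0.446)² = 0.39982 kg m^2.
Rectangular plate: I_cm = (1/12)M(a²+b²) = (1/12)(1.77)[(0.193)² + (0.359)²] = 0.024504 kg m^2; centre at d = 0.539 m, so the parallel axis theorem gives I = 0.024504 + (1.77)(0.539)² = 0.53873 kg m^2.
Total I = 0.18022 + 0.39982 + 0.53873 = 1.1188 kg m^2.

1.12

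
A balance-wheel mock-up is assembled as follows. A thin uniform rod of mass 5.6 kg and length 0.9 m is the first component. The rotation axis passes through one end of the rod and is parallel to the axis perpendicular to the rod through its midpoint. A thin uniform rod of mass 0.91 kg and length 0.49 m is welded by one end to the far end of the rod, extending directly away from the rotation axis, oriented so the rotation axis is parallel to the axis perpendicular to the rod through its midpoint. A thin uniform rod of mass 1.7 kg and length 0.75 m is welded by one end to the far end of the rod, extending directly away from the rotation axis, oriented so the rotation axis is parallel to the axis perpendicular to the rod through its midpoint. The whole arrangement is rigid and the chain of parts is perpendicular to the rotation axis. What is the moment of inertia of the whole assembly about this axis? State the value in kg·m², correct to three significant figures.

Thin rod: I_cm = (1/12)ML² = (1/12)(5.6)(0.9)² = 0.378 kg·m²; centre at d = 0.45 m, so the parallel axis theorem gives I = 0.378 + (5.6)(0.45)² = 1.512 kg·m².
Thin rod: I_cm = (1/12)ML² = (1/12)(0.91)(0.49)² = 0.018208 kg·m²; centre at d = 0.45 + 0.45 + 0.245 = 1.145 m, so the parallel axis theorem gives I = 0.018208 + (0.91)(1.145)² = 1.2112 kg·m².
Thin rod: I_cm = (1/12)ML² = (1/12)(1.7)(0.75)² = 0.079687 kg·m²; centre at d = 0.45 + 0.45 + 0.245 + 0.245 + 0.375 = 1.765 m, so the parallel axis theorem gives I = 0.079687 + (1.7)(1.765)² = 5.3756 kg·m².
Total I = 1.512 + 1.2112 + 5.3756 = 8.0988 kg·m².

8.10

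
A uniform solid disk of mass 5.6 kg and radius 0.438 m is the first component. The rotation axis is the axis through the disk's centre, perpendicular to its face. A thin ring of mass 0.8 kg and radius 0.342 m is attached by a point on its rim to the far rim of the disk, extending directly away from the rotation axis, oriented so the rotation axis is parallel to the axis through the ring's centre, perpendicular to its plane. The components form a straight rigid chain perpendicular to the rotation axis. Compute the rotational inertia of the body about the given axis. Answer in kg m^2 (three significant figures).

Solid disk: I_cm = (1/2)MR² = (1/2)(5.6)(0.438)² = 0.53716 kg m^2; axis through the centre, so I = 0.53716 kg m^2.
Thin ring: I_cm = MR² = (0.8)(0.342)² = 0.093571 kg m^2; centre at d = 0.438 + 0.342 = 0.78 m, so the parallel axis theorem gives I = 0.093571 + (0.8)(0.78)² = 0.58029 kg m^2.
Total I = 0.53716 + 0.58029 = 1.1175 kg m^2.

1.12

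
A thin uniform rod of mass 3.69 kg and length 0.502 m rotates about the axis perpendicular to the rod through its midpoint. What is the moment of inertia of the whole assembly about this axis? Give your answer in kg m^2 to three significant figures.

I_cm = (1/12)ML² = (1/12)(3.69)(0.502)² = 0.077491 kg m^2; axis through the centre, so I = 0.077491 kg m^2.

0.0775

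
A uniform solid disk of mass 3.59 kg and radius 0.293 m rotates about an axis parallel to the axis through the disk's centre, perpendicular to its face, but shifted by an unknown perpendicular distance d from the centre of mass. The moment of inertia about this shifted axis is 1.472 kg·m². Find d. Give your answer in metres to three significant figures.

About the centre-of-mass axis, I_cm = (1/2)MR² = (1/2)(3.59)(0.293)² = 0.1541 kg·m².
Parallel axis theorem: I = I_cm + Md², so Md² = 1.472 − 0.1541 = 1.3179 kg·m².
d = √(1.3179 / 3.59) = 0.60589 m.

0.606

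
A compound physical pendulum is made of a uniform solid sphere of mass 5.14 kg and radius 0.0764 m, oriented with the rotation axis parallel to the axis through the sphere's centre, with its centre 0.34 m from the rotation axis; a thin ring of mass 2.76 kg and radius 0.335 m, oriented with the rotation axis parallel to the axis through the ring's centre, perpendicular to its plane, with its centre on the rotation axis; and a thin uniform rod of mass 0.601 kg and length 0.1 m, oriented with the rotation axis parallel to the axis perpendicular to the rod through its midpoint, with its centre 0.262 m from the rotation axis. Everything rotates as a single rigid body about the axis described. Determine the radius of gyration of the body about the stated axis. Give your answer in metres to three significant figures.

0.336

Solid sphere: I_cm = (2/5)MR² = (2/5)(5.14)(0.0764)² = 0.012001 kg m²; centre at d = 0.34 m, so I = I_cm + Md² gives I = 0.012001 + (5.14)(0.34)² = 0.60618 kg m².
Thin ring: I_cm = MR² = (2.76)(0.335)² = 0.30974 kg m²; axis through the centre, so I = 0.30974 kg m².
Thin rod: I_cm = (1/12)ML² = (1/12)(0.601)(0.1)² = 0.00050083 kg m²; centre at d = 0.262 m, so I = I_cm + Md² gives I = 0.00050083 + (0.601)(0.262)² = 0.041756 kg m².
Total I = 0.95768 kg m²; total mass M = 8.501 kg.
k = √(I/M) = √(0.95768/8.501) = 0.33564 m.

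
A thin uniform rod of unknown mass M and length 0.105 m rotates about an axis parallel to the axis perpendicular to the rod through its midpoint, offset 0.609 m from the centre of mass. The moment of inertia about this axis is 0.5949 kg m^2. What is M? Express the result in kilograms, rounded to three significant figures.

1.60

I = I_cm + Md² = (1/12)ML² + Md² = M·[0.0833333·(0.105)² + (0.609)²] = M·0.3718.
So M = 0.5949 / 0.3718 = 1.6001 kg.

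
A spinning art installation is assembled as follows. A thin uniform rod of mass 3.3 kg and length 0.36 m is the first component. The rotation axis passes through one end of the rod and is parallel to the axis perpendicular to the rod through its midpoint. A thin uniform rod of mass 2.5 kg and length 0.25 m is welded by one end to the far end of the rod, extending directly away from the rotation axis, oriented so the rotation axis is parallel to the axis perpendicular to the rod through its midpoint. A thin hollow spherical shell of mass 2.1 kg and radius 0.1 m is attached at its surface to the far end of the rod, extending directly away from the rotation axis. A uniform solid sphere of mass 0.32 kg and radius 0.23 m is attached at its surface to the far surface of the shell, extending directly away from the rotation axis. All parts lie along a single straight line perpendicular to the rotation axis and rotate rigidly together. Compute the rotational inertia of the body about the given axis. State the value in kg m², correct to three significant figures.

Thin rod: I_cm = (1/12)ML² = (1/12)(3.3)(0.36)² = 0.03564 kg m²; centre at d = 0.18 m, so I = I_cm + Md² gives I = 0.03564 + (3.3)(0.18)² = 0.14256 kg m².
Thin rod: I_cm = (1/12)ML² = (1/12)(2.5)(0.25)² = 0.013021 kg m²; centre at d = 0.18 + 0.18 + 0.125 = 0.485 m, so I = I_cm + Md² gives I = 0.013021 + (2.5)(0.485)² = 0.60108 kg m².
Spherical shell: I_cm = (2/3)MR² = (2/3)(2.1)(0.1)² = 0.014 kg m²; centre at d = 0.18 + 0.18 + 0.125 + 0.125 + 0.1 = 0.71 m, so I = I_cm + Md² gives I = 0.014 + (2.1)(0.71)² = 1.0726 kg m².
Solid sphere: I_cm = (2/5)MR² = (2/5)(0.32)(0.23)² = 0.0067712 kg m²; centre at d = 0.18 + 0.18 + 0.125 + 0.125 + 0.1 + 0.1 + 0.23 = 1.04 m, so I = I_cm + Md² gives I = 0.0067712 + (0.32)(1.04)² = 0.35288 kg m².
Total I = 0.14256 + 0.60108 + 1.0726 + 0.35288 = 2.1691 kg m².

2.17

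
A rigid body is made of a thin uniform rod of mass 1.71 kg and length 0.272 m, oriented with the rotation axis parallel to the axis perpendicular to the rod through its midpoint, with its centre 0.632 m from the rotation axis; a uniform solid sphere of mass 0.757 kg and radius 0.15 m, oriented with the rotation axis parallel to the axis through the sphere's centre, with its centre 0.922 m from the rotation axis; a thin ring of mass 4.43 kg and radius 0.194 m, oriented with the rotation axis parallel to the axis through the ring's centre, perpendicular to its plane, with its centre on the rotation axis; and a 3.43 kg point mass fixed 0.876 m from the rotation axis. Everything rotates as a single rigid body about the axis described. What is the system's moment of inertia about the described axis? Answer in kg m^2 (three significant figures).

4.14

Thin rod: I_cm = (1/12)ML² = (1/12)(1.71)(0.272)² = 0.010543 kg m^2; centre at d = 0.632 m, so I = I_cm + Md² gives I = 0.010543 + (1.71)(0.632)² = 0.69356 kg m^2.
Solid sphere: I_cm = (2/5)MR² = (2/5)(0.757)(0.15)² = 0.006813 kg m^2; centre at d = 0.922 m, so I = I_cm + Md² gives I = 0.006813 + (0.757)(0.922)² = 0.65033 kg m^2.
Thin ring: I_cm = MR² = (4.43)(0.194)² = 0.16673 kg m^2; axis through the centre, so I = 0.16673 kg m^2.
Point mass: I_cm = 0; centre at d = 0.876 m, so I = I_cm + Md² gives I = 0 + (3.43)(0.876)² = 2.6321 kg m^2.
Total I = 0.69356 + 0.65033 + 0.16673 + 2.6321 = 4.1427 kg m^2.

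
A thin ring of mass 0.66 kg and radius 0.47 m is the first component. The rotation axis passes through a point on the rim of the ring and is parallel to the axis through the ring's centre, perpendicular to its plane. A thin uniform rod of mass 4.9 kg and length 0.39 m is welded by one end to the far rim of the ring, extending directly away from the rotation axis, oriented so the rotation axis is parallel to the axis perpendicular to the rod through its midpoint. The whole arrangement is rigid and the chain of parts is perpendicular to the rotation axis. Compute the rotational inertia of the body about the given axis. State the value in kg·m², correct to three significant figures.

Thin ring: I_cm = MR² = (0.66)(0.47)² = 0.14579 kg·m²; centre at d = 0.47 m, so I = I_cm + Md² gives I = 0.14579 + (0.66)(0.47)² = 0.29159 kg·m².
Thin rod: I_cm = (1/12)ML² = (1/12)(4.9)(0.39)² = 0.062108 kg·m²; centre at d = 0.47 + 0.47 + 0.195 = 1.135 m, so I = I_cm + Md² gives I = 0.062108 + (4.9)(1.135)² = 6.3744 kg·m².
Total I = 0.29159 + 6.3744 = 6.666 kg·m².

6.67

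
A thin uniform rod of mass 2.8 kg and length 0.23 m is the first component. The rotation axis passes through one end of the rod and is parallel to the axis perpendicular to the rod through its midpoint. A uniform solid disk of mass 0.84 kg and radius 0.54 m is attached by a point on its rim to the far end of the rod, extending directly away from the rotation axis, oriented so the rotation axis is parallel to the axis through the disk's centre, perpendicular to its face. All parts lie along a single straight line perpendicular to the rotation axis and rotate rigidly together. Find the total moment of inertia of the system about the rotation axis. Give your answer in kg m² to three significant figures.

Thin rod: I_cm = (1/12)ML² = (1/12)(2.8)(0.23)² = 0.012343 kg m²; centre at d = 0.115 m, so I = I_cm + Md² gives I = 0.012343 + (2.8)(0.115)² = 0.049373 kg m².
Solid disk: I_cm = (1/2)MR² = (1/2)(0.84)(0.54)² = 0.12247 kg m²; centre at d = 0.115 + 0.115 + 0.54 = 0.77 m, so I = I_cm + Md² gives I = 0.12247 + (0.84)(0.77)² = 0.62051 kg m².
Total I = 0.049373 + 0.62051 = 0.66988 kg m².

0.670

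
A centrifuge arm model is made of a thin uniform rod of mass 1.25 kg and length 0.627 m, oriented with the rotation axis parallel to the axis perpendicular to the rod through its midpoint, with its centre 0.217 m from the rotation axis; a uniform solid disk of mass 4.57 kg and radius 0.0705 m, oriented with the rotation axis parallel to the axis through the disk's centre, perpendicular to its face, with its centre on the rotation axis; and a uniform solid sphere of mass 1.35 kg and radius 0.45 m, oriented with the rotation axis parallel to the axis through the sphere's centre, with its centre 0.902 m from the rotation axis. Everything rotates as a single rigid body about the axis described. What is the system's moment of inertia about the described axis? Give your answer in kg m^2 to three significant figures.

Thin rod: I_cm = (1/12)ML² = (1/12)(1.25)(0.627)² = 0.040951 kg m^2; centre at d = 0.217 m, so the parallel axis theorem gives I = 0.040951 + (1.25)(0.217)² = 0.099812 kg m^2.
Solid disk: I_cm = (1/2)MR² = (1/2)(4.57)(0.0705)² = 0.011357 kg m^2; axis through the centre, so I = 0.011357 kg m^2.
Solid sphere: I_cm = (2/5)MR² = (2/5)(1.35)(0.45)² = 0.10935 kg m^2; centre at d = 0.902 m, so the parallel axis theorem gives I = 0.10935 + (1.35)(0.902)² = 1.2077 kg m^2.
Total I = 0.099812 + 0.011357 + 1.2077 = 1.3189 kg m^2.

1.32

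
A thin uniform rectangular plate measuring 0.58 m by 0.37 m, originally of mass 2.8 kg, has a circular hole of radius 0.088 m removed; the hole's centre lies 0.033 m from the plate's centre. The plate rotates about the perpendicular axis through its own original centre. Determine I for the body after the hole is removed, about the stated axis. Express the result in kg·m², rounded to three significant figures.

Unpierced body about its centre: I₀ = (1/12)M(a²+b²) = (1/12)(2.8)[(0.58)² + (0.37)²] = 0.11044 kg·m².
The removed disk has mass m = M·πr²/(ab) = (2.8)·π(0.088)²/(0.58·0.37) = 0.31743 kg (same uniform areal density).
Its moment of inertia about the rotation axis (parallel-axis theorem): I_hole = (1/2)mr² + md² = (1/2)(0.31743)(0.088)² + (0.31743)(0.033)² = 0.0015748 kg·m².
Treating the hole as negative mass, I = I₀ − I_hole = 0.11044 − 0.0015748 = 0.10886 kg·m².

0.109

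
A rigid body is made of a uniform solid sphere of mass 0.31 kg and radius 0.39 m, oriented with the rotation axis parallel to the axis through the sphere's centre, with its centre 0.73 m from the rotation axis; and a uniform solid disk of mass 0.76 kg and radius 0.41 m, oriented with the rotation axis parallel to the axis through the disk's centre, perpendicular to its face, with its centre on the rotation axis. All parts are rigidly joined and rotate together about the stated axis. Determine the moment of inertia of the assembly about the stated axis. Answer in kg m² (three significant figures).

Solid sphere: I_cm = (2/5)MR² = (2/5)(0.31)(0.39)² = 0.01886 kg m²; centre at d = 0.73 m, so I = I_cm + Md² gives I = 0.01886 + (0.31)(0.73)² = 0.18406 kg m².
Solid disk: I_cm = (1/2)MR² = (1/2)(0.76)(0.41)² = 0.063878 kg m²; axis through the centre, so I = 0.063878 kg m².
Total I = 0.18406 + 0.063878 = 0.24794 kg m².

0.248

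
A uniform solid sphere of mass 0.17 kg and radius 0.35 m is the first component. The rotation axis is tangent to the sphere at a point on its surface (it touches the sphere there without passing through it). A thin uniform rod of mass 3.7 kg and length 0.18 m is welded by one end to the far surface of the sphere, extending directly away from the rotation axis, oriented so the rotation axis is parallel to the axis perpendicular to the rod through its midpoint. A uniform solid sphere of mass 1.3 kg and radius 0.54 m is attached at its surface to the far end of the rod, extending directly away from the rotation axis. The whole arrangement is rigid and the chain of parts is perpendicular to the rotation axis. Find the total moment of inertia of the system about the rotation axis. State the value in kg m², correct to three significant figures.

Solid sphere: I_cm = (2/5)MR² = (2/5)(0.17)(0.35)² = 0.00833 kg m²; centre at d = 0.35 m, so the parallel axis theorem gives I = 0.00833 + (0.17)(0.35)² = 0.029155 kg m².
Thin rod: I_cm = (1/12)ML² = (1/12)(3.7)(0.18)² = 0.00999 kg m²; centre at d = 0.35 + 0.35 + 0.09 = 0.79 m, so the parallel axis theorem gives I = 0.00999 + (3.7)(0.79)² = 2.3192 kg m².
Solid sphere: I_cm = (2/5)MR² = (2/5)(1.3)(0.54)² = 0.15163 kg m²; centre at d = 0.35 + 0.35 + 0.09 + 0.09 + 0.54 = 1.42 m, so the parallel axis theorem gives I = 0.15163 + (1.3)(1.42)² = 2.773 kg m².
Total I = 0.029155 + 2.3192 + 2.773 = 5.1213 kg m².

5.12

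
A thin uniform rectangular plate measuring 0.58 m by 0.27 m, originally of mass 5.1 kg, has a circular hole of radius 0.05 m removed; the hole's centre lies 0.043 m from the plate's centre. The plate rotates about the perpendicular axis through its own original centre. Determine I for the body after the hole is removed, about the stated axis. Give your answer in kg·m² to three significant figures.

0.173

Unpierced body about its centre: I₀ = (1/12)M(a²+b²) = (1/12)(5.1)[(0.58)² + (0.27)²] = 0.17395 kg·m².
The removed disk has mass m = M·πr²/(ab) = (5.1)·π(0.05)²/(0.58·0.27) = 0.25578 kg (same uniform areal density).
Its moment of inertia about the rotation axis (parallel-axis theorem): I_hole = (1/2)mr² + md² = (1/2)(0.25578)(0.05)² + (0.25578)(0.043)² = 0.00079267 kg·m².
Treating the hole as negative mass, I = I₀ − I_hole = 0.17395 − 0.00079267 = 0.17316 kg·m².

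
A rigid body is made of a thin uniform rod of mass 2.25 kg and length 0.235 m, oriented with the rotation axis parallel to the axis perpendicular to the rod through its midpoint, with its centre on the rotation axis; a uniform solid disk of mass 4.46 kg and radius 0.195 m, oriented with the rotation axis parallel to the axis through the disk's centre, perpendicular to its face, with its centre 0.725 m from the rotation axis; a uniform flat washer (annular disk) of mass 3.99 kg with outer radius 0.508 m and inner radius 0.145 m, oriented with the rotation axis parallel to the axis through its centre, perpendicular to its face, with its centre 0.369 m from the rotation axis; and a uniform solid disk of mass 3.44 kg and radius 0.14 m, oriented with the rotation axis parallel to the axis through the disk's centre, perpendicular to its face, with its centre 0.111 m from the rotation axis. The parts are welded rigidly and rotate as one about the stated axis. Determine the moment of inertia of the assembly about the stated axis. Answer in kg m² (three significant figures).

3.62

Thin rod: I_cm = (1/12)ML² = (1/12)(2.25)(0.235)² = 0.010355 kg m²; axis through the centre, so I = 0.010355 kg m².
Solid disk: I_cm = (1/2)MR² = (1/2)(4.46)(0.195)² = 0.084796 kg m²; centre at d = 0.725 m, so the parallel axis theorem gives I = 0.084796 + (4.46)(0.725)² = 2.4291 kg m².
Annular disk: I_cm = (1/2)M(R²+r²) = (1/2)(3.99)[(0.508)² + (0.145)²] = 0.55678 kg m²; centre at d = 0.369 m, so the parallel axis theorem gives I = 0.55678 + (3.99)(0.369)² = 1.1001 kg m².
Solid disk: I_cm = (1/2)MR² = (1/2)(3.44)(0.14)² = 0.033712 kg m²; centre at d = 0.111 m, so the parallel axis theorem gives I = 0.033712 + (3.44)(0.111)² = 0.076096 kg m².
Total I = 0.010355 + 2.4291 + 1.1001 + 0.076096 = 3.6156 kg m².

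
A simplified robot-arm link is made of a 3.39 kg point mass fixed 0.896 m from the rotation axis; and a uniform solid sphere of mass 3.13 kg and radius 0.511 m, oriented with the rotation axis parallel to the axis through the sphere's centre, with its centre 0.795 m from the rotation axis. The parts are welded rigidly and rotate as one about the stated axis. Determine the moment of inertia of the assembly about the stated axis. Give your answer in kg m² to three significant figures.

5.03

Point mass: I_cm = 0; centre at d = 0.896 m, so I = I_cm + Md² gives I = 0 + (3.39)(0.896)² = 2.7215 kg m².
Solid sphere: I_cm = (2/5)MR² = (2/5)(3.13)(0.511)² = 0.32692 kg m²; centre at d = 0.795 m, so I = I_cm + Md² gives I = 0.32692 + (3.13)(0.795)² = 2.3052 kg m².
Total I = 2.7215 + 2.3052 = 5.0267 kg m².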